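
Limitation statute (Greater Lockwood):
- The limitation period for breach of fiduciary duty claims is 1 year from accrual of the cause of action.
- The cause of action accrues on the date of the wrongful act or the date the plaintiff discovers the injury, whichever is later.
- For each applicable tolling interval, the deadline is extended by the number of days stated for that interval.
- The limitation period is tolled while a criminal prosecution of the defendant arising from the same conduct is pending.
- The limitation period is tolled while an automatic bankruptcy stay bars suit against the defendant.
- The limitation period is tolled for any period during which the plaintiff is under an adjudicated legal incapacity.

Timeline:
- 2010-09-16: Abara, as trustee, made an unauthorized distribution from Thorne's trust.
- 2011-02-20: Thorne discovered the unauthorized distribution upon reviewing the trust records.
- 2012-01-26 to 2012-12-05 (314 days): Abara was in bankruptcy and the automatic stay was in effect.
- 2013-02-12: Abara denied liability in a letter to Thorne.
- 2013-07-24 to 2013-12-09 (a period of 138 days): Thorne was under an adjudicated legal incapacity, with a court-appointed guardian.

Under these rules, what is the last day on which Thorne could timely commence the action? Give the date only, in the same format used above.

Taking the later of the act (2010-09-16) and discovery (2011-02-20), the claim accrued on 2011-02-20.
The untolled deadline — 1 year after 2011-02-20 — is 2012-02-20.
The automatic bankruptcy stay from 2012-01-26 to 2012-12-05 tolled the period for 314 days, extending the deadline to 2012-12-30.
By the time the plaintiff's legal incapacity began on 2013-07-24, the limitation period had already expired on 2012-12-30; that interval cannot revive it.
The other events in the timeline have no effect on the limitation period under the stated rules.

2012-12-30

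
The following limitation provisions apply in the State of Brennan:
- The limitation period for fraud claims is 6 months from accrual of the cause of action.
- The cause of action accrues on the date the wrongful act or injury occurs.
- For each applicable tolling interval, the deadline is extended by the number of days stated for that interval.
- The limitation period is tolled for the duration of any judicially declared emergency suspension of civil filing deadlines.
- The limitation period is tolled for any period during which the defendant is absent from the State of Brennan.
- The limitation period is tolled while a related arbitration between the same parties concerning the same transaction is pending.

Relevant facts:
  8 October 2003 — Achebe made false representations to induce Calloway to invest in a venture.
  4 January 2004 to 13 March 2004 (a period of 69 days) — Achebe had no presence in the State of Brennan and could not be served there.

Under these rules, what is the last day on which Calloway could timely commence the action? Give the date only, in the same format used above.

The claim accrued on 8 October 2003, when the wrongful act occurred.
Adding the 6 months base period to 8 October 2003 gives a deadline of 8 April 2004, before any tolling.
The defendant's absence from the jurisdiction from 4 January 2004 to 13 March 2004 tolled the period for 69 days, extending the deadline to 16 June 2004.

16 June 2004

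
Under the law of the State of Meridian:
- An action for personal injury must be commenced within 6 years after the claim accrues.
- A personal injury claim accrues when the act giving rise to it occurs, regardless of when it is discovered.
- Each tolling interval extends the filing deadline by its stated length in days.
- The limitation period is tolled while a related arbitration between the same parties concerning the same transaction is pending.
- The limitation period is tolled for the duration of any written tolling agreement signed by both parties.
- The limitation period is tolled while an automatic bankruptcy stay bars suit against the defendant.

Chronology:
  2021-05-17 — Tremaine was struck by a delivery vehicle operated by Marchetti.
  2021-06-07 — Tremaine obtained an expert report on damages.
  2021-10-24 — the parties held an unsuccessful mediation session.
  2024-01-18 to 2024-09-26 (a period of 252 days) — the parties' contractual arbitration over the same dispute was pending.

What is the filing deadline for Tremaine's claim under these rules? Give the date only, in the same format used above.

The claim accrued on 2021-05-17, the date of the act.
Adding the 6 years base period to 2021-05-17 gives a deadline of 2027-05-17, before any tolling.
The pending related arbitration from 2024-01-18 to 2024-09-26 tolled the period for 252 days, extending the deadline to 2028-01-24.
None of the other events listed affects the running of the period under the stated rules.

2028-01-24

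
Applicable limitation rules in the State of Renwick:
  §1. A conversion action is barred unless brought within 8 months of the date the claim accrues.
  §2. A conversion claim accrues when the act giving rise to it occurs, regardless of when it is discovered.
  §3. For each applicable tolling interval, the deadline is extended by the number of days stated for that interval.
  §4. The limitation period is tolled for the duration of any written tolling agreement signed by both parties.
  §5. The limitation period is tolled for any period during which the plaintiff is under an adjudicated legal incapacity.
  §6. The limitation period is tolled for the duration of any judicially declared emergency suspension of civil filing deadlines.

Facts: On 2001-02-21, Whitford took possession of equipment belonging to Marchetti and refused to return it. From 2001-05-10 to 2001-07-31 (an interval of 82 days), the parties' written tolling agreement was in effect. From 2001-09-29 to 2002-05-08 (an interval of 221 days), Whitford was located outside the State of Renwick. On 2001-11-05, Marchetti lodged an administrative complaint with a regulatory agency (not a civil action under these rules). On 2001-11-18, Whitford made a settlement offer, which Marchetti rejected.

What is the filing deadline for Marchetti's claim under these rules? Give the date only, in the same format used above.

2002-01-11

The claim accrued on 2001-02-21, the date of the act.
Adding the 8 months base period to 2001-02-21 gives a deadline of 2001-10-21, before any tolling.
The period was tolled for 82 days by the written tolling agreement (2001-05-10 to 2001-07-31), pushing the deadline to 2002-01-11.
No stated provision tolls the period for the defendant's absence, so the interval from 2001-09-29 to 2002-05-08 has no effect on the deadline.
The other events in the timeline have no effect on the limitation period under the stated rules.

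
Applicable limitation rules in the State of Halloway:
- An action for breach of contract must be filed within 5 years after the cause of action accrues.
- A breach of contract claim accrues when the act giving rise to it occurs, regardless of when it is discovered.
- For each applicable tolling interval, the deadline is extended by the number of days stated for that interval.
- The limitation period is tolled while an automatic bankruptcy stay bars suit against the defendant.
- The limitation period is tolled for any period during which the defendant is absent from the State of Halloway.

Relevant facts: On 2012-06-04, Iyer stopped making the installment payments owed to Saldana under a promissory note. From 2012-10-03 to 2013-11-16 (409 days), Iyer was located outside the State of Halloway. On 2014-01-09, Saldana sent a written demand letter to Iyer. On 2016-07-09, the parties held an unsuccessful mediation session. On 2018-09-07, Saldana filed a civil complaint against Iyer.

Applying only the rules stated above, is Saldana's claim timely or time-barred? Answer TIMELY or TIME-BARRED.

The claim accrued on 2012-06-04, when the wrongful act occurred.
5 years from 2012-06-04 is 2017-06-04.
The period was tolled for 409 days by the defendant's absence from the jurisdiction (2012-10-03 to 2013-11-16), pushing the deadline to 2018-07-18.
None of the other events listed affects the running of the period under the stated rules.
Filing on 2018-09-07 missed the 2018-07-18 deadline — the action is time-barred.

TIME-BARRED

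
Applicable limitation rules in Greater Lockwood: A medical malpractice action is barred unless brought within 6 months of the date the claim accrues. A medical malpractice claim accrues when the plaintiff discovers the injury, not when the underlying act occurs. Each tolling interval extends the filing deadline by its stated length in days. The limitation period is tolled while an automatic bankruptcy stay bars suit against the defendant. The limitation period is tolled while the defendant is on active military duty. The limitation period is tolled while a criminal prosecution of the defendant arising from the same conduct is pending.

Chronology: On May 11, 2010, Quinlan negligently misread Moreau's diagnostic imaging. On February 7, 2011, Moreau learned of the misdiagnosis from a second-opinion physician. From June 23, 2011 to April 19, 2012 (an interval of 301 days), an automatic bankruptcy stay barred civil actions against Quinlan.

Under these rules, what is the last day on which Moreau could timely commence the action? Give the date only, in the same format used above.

Under the discovery rule, the claim accrued on February 7, 2011, when Moreau discovered the injury — not on the May 11, 2010 date of the underlying act.
The untolled deadline — 6 months after February 7, 2011 — is August 7, 2011.
The period was tolled for 301 days by the automatic bankruptcy stay (June 23, 2011 to April 19, 2012), pushing the deadline to June 3, 2012.

June 3, 2012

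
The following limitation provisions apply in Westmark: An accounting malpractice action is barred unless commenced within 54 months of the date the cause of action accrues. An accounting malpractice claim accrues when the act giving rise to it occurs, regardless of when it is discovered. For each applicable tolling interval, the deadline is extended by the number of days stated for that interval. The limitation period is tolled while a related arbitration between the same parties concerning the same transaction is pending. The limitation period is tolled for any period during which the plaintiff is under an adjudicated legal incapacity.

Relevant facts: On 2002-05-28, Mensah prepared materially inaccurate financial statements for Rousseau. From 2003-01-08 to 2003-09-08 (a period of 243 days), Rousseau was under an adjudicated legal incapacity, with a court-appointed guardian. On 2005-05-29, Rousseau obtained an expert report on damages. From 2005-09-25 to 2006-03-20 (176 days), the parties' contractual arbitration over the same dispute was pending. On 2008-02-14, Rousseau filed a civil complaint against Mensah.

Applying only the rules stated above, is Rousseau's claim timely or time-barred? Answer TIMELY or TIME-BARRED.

The limitation period began to run on 2002-05-28.
Adding the 54 months base period to 2002-05-28 gives a deadline of 2006-11-28, before any tolling.
The plaintiff's legal incapacity from 2003-01-08 to 2003-09-08 tolled the period for 243 days, extending the deadline to 2007-07-29.
The pending related arbitration from 2005-09-25 to 2006-03-20 tolled the period for 176 days, extending the deadline to 2008-01-21.
The other events in the timeline have no effect on the limitation period under the stated rules.
Filing on 2008-02-14 missed the 2008-01-21 deadline — the action is time-barred.

TIME-BARRED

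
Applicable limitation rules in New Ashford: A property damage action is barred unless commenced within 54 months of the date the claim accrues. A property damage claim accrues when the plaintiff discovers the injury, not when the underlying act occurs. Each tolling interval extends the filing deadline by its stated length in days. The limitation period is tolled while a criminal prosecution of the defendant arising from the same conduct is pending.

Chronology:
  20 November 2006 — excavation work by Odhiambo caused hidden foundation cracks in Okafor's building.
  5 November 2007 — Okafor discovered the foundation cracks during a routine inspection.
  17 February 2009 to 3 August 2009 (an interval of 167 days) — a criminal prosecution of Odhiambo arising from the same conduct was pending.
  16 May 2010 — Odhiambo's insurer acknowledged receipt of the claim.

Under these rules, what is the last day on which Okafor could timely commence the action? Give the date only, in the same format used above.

The claim did not accrue until Okafor discovered the injury on 5 November 2007; the 20 November 2006 act date does not start the clock under the stated rule.
54 months from 5 November 2007 is 5 May 2012.
The pending criminal prosecution from 17 February 2009 to 3 August 2009 tolled the period for 167 days, extending the deadline to 19 October 2012.
Nothing else in the chronology tolls or restarts the period.

19 October 2012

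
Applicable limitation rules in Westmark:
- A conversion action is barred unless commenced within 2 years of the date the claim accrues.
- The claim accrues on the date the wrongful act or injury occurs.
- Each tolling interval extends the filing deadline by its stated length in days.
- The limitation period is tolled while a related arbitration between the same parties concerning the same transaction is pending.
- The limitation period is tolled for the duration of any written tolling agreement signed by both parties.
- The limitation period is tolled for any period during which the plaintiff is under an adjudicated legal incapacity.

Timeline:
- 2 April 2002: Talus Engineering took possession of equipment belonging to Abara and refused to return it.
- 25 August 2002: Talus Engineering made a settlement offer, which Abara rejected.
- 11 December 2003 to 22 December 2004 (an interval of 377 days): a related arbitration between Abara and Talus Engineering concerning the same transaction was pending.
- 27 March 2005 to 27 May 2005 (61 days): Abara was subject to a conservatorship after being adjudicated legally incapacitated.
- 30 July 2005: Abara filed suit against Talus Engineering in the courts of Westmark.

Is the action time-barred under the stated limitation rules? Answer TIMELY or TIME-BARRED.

The limitation period began to run on 2 April 2002.
2 years from 2 April 2002 is 2 April 2004.
Because the pending related arbitration ran from 11 December 2003 to 22 December 2004, the deadline is extended by 377 days to 14 April 2005.
The plaintiff's legal incapacity from 27 March 2005 to 27 May 2005 tolled the period for 61 days, extending the deadline to 14 June 2005.
None of the other events listed affects the running of the period under the stated rules.
The 30 July 2005 filing falls after the 14 June 2005 deadline; the claim is time-barred.

TIME-BARRED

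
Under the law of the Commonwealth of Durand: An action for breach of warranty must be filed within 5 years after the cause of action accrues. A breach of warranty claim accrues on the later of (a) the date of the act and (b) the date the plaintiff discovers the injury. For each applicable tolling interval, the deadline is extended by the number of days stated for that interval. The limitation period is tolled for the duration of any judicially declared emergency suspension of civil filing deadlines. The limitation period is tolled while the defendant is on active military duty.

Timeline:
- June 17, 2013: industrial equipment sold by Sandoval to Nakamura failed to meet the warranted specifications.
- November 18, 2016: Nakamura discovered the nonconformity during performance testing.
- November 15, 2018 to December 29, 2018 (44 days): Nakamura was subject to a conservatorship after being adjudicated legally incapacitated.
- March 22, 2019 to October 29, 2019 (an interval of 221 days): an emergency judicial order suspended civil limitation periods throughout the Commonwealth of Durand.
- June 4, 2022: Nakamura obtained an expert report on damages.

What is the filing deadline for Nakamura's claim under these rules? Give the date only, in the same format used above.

The claim accrued on November 18, 2016 — the later of the June 17, 2013 act and the November 18, 2016 discovery.
5 years from November 18, 2016 is November 18, 2021.
The period was tolled for 221 days by the emergency suspension of filing deadlines (March 22, 2019 to October 29, 2019), pushing the deadline to June 27, 2022.
Although the plaintiff's incapacity ran from November 15, 2018 to December 29, 2018, the stated rules do not make that a tolling event, so it is disregarded.
The other events in the timeline have no effect on the limitation period under the stated rules.

June 27, 2022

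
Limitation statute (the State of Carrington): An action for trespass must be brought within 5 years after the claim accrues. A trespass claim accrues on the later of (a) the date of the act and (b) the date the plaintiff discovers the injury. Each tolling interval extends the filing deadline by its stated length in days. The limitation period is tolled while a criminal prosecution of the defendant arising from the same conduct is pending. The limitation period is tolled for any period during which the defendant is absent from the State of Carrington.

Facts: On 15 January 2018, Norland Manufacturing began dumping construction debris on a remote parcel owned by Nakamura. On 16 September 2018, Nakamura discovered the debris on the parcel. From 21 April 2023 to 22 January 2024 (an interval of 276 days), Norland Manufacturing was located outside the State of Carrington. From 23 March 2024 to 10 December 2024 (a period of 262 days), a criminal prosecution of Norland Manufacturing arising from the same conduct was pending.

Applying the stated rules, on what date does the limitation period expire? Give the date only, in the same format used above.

7 March 2025

The claim accrued on 16 September 2018 — the later of the 15 January 2018 act and the 16 September 2018 discovery.
The untolled deadline — 5 years after 16 September 2018 — is 16 September 2023.
The defendant's absence from the jurisdiction from 21 April 2023 to 22 January 2024 tolled the period for 276 days, extending the deadline to 18 June 2024.
The pending criminal prosecution from 23 March 2024 to 10 December 2024 tolled the period for 262 days, extending the deadline to 7 March 2025.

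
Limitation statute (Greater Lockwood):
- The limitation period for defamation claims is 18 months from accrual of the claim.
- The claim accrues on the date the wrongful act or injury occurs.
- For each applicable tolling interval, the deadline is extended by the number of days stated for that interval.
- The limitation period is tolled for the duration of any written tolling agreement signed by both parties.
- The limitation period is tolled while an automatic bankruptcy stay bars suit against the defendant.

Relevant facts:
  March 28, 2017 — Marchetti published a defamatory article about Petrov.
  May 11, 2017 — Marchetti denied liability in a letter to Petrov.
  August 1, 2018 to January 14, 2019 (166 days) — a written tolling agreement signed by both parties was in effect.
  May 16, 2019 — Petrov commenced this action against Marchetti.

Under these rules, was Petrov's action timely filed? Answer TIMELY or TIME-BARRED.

TIME-BARRED

The claim accrued on March 28, 2017, when the wrongful act occurred.
The untolled deadline — 18 months after March 28, 2017 — is September 28, 2018.
Because the written tolling agreement ran from August 1, 2018 to January 14, 2019, the deadline is extended by 166 days to March 13, 2019.
Nothing else in the chronology tolls or restarts the period.
Filing on May 16, 2019 missed the March 13, 2019 deadline — the action is time-barred.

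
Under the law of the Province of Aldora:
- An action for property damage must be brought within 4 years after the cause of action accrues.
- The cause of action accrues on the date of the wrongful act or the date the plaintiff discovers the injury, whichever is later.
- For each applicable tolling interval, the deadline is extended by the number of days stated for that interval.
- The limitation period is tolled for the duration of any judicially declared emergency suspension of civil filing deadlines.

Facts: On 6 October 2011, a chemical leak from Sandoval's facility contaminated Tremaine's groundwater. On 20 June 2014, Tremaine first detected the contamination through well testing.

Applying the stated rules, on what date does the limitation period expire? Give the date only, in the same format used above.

20 June 2018

Taking the later of the act (6 October 2011) and discovery (20 June 2014), the claim accrued on 20 June 2014.
4 years from 20 June 2014 is 20 June 2018.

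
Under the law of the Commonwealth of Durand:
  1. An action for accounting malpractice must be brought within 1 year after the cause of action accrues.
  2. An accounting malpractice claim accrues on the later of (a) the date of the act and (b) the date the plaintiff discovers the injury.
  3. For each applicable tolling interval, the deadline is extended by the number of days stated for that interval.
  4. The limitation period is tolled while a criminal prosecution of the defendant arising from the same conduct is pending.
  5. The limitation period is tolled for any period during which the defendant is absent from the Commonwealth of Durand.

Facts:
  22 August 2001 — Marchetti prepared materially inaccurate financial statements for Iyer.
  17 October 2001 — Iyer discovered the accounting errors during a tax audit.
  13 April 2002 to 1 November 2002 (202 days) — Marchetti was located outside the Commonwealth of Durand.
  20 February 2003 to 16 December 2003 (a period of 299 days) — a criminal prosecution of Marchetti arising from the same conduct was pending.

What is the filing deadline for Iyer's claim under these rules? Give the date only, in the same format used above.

1 March 2004

The claim accrued on 17 October 2001 — the later of the 22 August 2001 act and the 17 October 2001 discovery.
The untolled deadline — 1 year after 17 October 2001 — is 17 October 2002.
The defendant's absence from the jurisdiction from 13 April 2002 to 1 November 2002 tolled the period for 202 days, extending the deadline to 7 May 2003.
The pending criminal prosecution from 20 February 2003 to 16 December 2003 tolled the period for 299 days, extending the deadline to 1 March 2004.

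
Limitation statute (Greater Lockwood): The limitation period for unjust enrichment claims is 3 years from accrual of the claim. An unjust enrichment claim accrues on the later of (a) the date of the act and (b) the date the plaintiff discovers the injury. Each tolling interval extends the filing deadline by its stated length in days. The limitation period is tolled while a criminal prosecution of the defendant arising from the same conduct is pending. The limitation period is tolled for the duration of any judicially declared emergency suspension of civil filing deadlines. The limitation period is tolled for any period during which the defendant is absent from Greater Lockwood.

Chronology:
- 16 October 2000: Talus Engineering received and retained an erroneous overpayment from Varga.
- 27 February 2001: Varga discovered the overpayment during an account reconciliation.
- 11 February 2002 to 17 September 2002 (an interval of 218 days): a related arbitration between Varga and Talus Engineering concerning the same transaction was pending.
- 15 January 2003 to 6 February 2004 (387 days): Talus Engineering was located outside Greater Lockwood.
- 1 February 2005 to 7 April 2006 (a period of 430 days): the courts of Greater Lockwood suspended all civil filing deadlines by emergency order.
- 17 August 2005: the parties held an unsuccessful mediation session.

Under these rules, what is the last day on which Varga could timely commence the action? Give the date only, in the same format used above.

24 May 2006

Because discovery on 27 February 2001 post-dates the 16 October 2000 act, accrual under the later-of rule falls on 27 February 2001.
3 years from 27 February 2001 is 27 February 2004.
Because the defendant's absence from the jurisdiction ran from 15 January 2003 to 6 February 2004, the deadline is extended by 387 days to 20 March 2005.
The emergency suspension of filing deadlines from 1 February 2005 to 7 April 2006 tolled the period for 430 days, extending the deadline to 24 May 2006.
No stated provision tolls the period for a pending arbitration, so the interval from 11 February 2002 to 17 September 2002 has no effect on the deadline.
None of the other events listed affects the running of the period under the stated rules.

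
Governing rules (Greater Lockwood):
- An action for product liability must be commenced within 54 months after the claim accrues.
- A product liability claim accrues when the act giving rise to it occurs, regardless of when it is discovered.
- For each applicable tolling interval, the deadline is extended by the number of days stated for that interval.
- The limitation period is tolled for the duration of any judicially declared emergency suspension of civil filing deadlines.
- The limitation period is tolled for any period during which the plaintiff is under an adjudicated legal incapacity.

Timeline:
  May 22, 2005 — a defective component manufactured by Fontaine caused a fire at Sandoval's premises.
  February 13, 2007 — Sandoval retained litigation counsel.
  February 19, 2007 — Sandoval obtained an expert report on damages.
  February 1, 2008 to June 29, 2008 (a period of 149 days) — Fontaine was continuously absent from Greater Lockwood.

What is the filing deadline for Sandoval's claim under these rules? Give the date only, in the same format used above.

November 22, 2009

The claim accrued on May 22, 2005, when the wrongful act occurred.
Adding the 54 months base period to May 22, 2005 gives a deadline of November 22, 2009, before any tolling.
No stated provision tolls the period for the defendant's absence, so the interval from February 1, 2008 to June 29, 2008 has no effect on the deadline.
None of the other events listed affects the running of the period under the stated rules.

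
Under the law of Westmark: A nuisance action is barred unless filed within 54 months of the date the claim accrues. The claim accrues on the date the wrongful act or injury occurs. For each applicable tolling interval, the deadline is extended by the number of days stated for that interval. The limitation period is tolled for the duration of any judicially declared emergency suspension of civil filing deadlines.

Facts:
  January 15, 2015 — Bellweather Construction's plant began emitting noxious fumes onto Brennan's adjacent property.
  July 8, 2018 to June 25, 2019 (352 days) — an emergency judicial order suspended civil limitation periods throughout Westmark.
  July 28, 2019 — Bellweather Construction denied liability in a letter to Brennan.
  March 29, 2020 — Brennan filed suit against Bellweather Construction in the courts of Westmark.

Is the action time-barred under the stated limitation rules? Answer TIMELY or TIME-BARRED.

TIMELY

The claim accrued on January 15, 2015, when the wrongful act occurred.
Adding the 54 months base period to January 15, 2015 gives a deadline of July 15, 2019, before any tolling.
The period was tolled for 352 days by the emergency suspension of filing deadlines (July 8, 2018 to June 25, 2019), pushing the deadline to July 1, 2020.
The other events in the timeline have no effect on the limitation period under the stated rules.
The March 29, 2020 filing precedes the July 1, 2020 deadline; the claim is timely.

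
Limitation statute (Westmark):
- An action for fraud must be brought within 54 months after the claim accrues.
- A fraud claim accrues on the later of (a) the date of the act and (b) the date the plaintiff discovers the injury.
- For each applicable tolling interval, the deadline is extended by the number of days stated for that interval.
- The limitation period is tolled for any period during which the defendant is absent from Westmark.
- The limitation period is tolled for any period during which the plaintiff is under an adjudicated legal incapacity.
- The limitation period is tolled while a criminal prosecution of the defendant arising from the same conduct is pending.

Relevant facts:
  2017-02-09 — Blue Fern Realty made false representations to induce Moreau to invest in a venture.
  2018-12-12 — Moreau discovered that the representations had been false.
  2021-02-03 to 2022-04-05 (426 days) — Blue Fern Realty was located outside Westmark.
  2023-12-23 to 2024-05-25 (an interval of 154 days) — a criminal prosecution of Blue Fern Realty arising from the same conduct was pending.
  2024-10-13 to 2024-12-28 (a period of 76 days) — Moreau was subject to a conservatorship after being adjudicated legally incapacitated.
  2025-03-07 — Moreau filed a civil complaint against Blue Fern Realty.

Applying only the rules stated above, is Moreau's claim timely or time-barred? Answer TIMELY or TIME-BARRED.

Taking the later of the act (2017-02-09) and discovery (2018-12-12), the claim accrued on 2018-12-12.
The untolled deadline — 54 months after 2018-12-12 — is 2023-06-12.
The period was tolled for 426 days by the defendant's absence from the jurisdiction (2021-02-03 to 2022-04-05), pushing the deadline to 2024-08-11.
The period was tolled for 154 days by the pending criminal prosecution (2023-12-23 to 2024-05-25), pushing the deadline to 2025-01-12.
The period was tolled for 76 days by the plaintiff's legal incapacity (2024-10-13 to 2024-12-28), pushing the deadline to 2025-03-29.
Moreau filed on 2025-03-07, before the 2025-03-29 deadline, so the action is timely.

TIMELY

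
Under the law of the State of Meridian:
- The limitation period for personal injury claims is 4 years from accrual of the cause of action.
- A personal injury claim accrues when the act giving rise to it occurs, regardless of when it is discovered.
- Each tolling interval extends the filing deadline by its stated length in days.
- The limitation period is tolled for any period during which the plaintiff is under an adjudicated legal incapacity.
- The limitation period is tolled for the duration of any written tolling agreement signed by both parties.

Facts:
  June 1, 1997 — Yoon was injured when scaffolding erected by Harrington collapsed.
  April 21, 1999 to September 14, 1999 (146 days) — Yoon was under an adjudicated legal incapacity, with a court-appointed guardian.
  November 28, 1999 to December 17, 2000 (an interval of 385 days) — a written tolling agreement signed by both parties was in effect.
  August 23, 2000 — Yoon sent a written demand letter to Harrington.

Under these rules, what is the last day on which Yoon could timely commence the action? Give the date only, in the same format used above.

The cause of action accrued on June 1, 1997, the date of the act.
4 years from June 1, 1997 is June 1, 2001.
The period was tolled for 146 days by the plaintiff's legal incapacity (April 21, 1999 to September 14, 1999), pushing the deadline to October 25, 2001.
The written tolling agreement from November 28, 1999 to December 17, 2000 tolled the period for 385 days, extending the deadline to November 14, 2002.
Nothing else in the chronology tolls or restarts the period.

November 14, 2002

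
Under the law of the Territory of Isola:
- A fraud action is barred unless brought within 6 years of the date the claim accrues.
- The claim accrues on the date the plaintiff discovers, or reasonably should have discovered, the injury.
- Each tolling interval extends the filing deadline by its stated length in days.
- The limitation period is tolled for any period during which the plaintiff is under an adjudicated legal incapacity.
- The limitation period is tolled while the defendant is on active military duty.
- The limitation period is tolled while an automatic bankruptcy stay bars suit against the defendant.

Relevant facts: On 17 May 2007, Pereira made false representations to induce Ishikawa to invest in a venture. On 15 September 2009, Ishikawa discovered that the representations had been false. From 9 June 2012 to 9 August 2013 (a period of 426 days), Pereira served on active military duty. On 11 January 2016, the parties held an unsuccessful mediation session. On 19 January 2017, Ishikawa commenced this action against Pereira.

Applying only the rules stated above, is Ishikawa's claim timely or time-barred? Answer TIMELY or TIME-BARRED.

Under the discovery rule, the claim accrued on 15 September 2009, when Ishikawa discovered the injury — not on the 17 May 2007 date of the underlying act.
The untolled deadline — 6 years after 15 September 2009 — is 15 September 2015.
The period was tolled for 426 days by the defendant's active military service (9 June 2012 to 9 August 2013), pushing the deadline to 14 November 2016.
Nothing else in the chronology tolls or restarts the period.
Ishikawa filed on 19 January 2017, after the 14 November 2016 deadline, so the action is time-barred.

TIME-BARRED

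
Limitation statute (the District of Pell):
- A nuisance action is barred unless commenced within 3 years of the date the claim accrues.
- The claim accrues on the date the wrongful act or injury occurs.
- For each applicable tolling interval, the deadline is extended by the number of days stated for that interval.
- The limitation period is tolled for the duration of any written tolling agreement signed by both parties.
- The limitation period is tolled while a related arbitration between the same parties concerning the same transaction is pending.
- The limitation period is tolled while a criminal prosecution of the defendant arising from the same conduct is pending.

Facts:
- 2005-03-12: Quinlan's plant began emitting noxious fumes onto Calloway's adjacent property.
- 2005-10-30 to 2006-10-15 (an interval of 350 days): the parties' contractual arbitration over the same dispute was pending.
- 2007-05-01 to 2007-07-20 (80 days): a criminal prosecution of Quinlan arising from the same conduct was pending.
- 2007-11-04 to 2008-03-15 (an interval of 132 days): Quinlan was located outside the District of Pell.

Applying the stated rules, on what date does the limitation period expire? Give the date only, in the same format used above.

The claim accrued on 2005-03-12, the date of the act.
3 years from 2005-03-12 is 2008-03-12.
The period was tolled for 350 days by the pending related arbitration (2005-10-30 to 2006-10-15), pushing the deadline to 2009-02-25.
The period was tolled for 80 days by the pending criminal prosecution (2007-05-01 to 2007-07-20), pushing the deadline to 2009-05-16.
Although the defendant's absence ran from 2007-11-04 to 2008-03-15, the stated rules do not make that a tolling event, so it is disregarded.

2009-05-16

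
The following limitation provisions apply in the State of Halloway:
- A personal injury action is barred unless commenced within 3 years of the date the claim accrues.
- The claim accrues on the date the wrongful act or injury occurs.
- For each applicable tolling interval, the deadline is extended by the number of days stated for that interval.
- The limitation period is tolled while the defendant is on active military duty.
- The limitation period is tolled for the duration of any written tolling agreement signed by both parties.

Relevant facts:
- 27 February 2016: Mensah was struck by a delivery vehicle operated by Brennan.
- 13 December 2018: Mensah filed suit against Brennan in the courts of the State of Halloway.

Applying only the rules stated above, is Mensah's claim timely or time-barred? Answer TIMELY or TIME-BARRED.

The limitation period began to run on 27 February 2016.
3 years from 27 February 2016 is 27 February 2019.
Filing on 13 December 2018 beat the 27 February 2019 deadline — the action is timely.

TIMELY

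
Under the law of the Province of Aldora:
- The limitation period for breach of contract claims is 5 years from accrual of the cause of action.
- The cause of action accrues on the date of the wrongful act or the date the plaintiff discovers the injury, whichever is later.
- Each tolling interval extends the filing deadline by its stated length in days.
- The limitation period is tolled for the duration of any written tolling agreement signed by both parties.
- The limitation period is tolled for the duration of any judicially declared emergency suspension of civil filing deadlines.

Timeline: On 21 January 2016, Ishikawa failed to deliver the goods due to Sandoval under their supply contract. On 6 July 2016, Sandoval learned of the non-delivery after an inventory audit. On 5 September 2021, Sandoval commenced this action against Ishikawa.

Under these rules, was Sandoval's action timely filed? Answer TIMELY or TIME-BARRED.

TIME-BARRED

Because discovery on 6 July 2016 post-dates the 21 January 2016 act, accrual under the later-of rule falls on 6 July 2016.
5 years from 6 July 2016 is 6 July 2021.
Filing on 5 September 2021 missed the 6 July 2021 deadline — the action is time-barred.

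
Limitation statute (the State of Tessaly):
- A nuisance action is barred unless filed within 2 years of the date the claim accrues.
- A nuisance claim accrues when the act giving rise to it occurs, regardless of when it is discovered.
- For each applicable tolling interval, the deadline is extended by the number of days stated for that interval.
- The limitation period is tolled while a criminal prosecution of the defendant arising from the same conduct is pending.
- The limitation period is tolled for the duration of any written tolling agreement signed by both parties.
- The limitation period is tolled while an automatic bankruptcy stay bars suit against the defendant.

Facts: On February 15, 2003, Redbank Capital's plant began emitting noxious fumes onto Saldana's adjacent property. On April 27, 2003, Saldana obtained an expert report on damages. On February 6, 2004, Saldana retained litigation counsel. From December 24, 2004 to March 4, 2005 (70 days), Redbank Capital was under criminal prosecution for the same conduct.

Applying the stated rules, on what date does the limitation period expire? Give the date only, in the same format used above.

April 26, 2005

The claim accrued on February 15, 2003, when the wrongful act occurred.
2 years from February 15, 2003 is February 15, 2005.
The pending criminal prosecution from December 24, 2004 to March 4, 2005 tolled the period for 70 days, extending the deadline to April 26, 2005.
None of the other events listed affects the running of the period under the stated rules.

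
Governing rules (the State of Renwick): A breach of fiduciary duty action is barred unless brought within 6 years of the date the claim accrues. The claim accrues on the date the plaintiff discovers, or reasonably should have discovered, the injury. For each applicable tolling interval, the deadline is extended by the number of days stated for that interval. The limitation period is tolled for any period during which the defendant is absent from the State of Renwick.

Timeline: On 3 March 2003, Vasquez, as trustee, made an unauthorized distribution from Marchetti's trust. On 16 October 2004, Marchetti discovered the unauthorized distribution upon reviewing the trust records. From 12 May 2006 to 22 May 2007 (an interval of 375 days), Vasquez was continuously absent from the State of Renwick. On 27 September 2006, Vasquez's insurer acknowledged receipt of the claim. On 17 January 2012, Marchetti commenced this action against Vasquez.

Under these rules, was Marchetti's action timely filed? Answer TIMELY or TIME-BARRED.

TIME-BARRED

Under the discovery rule, the claim accrued on 16 October 2004, when Marchetti discovered the injury — not on the 3 March 2003 date of the underlying act.
The untolled deadline — 6 years after 16 October 2004 — is 16 October 2010.
Because the defendant's absence from the jurisdiction ran from 12 May 2006 to 22 May 2007, the deadline is extended by 375 days to 26 October 2011.
None of the other events listed affects the running of the period under the stated rules.
Filing on 17 January 2012 missed the 26 October 2011 deadline — the action is time-barred.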